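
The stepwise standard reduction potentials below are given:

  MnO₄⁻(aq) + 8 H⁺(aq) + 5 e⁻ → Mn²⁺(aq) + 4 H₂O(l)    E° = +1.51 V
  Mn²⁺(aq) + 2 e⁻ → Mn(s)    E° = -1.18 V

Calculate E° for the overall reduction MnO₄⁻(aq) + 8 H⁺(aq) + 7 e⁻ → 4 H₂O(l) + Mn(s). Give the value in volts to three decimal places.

+0.741 V

Since ΔG° = −nFE° is additive over sequential reductions, n₃E°₃ = n₁E°₁ + n₂E°₂.
E°₃ = (5×+1.51 + 2×-1.18) / 7 = (+5.190) / 7 = +0.741 V.
Simply averaging or adding the two E° values would be wrong; the electron-weighted sum is required.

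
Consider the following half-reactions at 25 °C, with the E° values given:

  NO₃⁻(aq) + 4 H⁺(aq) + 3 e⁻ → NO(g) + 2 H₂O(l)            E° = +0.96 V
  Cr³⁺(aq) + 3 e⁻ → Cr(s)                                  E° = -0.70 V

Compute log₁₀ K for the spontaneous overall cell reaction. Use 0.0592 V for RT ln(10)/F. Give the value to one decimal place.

84.1

Cathode: NO₃⁻/NO; anode: Cr³⁺/Cr. E°cell = +1.66 V, n = 3.
log K = nE°cell / 0.0592 = (3)(+1.66) / 0.0592 = 84.1.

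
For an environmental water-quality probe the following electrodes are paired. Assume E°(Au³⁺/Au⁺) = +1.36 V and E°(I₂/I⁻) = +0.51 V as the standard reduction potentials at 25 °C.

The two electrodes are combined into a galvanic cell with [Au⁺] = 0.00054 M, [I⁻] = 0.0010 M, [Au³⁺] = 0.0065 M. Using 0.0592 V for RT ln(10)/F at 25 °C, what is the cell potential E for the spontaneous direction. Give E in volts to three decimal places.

Au³⁺/Au⁺ is the cathode (higher E°), I₂/I⁻ the anode: E°cell = +1.36 − (+0.51) = +0.85 V, n = 2.
Overall: Au³⁺(aq) + 2 I⁻(aq) → Au⁺(aq) + I₂(s)
Q = [Au⁺] / ([Au³⁺]·[I⁻]^2); log Q = 4.919.
E = E° − (0.0592/n) log Q = +0.85 − (0.0592/2)(4.919) = +0.704 V.

+0.704 V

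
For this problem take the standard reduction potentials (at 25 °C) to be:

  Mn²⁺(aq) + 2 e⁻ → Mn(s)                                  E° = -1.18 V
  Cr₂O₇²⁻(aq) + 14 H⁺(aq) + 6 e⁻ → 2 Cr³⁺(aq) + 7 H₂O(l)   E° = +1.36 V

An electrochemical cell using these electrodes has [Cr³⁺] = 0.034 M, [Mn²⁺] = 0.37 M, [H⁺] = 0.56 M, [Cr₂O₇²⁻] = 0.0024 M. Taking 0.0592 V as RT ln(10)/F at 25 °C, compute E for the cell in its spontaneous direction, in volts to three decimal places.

+2.521 V

Cr₂O₇²⁻/Cr³⁺ is the cathode (higher E°), Mn²⁺/Mn the anode: E°cell = +1.36 − (-1.18) = +2.54 V, n = 6.
Overall: Cr₂O₇²⁻(aq) + 14 H⁺(aq) + 3 Mn(s) → 2 Cr³⁺(aq) + 7 H₂O(l) + 3 Mn²⁺(aq)
Q = [Cr³⁺]^2·[Mn²⁺]^3 / ([Cr₂O₇²⁻]·[H⁺]^14); log Q = 1.913.
E = E° − (0.0592/n) log Q = +2.54 − (0.0592/6)(1.913) = +2.521 V.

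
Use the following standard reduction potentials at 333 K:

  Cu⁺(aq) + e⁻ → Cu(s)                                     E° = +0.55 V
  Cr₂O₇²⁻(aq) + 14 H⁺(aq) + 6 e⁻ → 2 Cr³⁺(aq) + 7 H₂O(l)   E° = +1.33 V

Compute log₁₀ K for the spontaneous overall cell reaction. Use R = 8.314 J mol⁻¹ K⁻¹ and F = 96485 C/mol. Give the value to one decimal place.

Cathode: Cr₂O₇²⁻/Cr³⁺; anode: Cu⁺/Cu. E°cell = (+1.33) − (+0.55) = +0.78 V, with n = 6.
ΔG° = −nFE° = −RT ln K, so ln K = nFE°/(RT) = (6)(96485)(+0.78) / ((8.314)(333)) = 163.099.
log₁₀ K = 163.099 / ln 10 = 70.8.

70.8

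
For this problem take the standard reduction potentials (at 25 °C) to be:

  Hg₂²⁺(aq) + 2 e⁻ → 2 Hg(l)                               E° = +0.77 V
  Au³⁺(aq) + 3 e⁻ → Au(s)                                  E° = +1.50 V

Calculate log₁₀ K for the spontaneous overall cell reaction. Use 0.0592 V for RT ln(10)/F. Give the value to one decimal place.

Cathode: Au³⁺/Au; anode: Hg₂²⁺/Hg. E°cell = +0.73 V, n = 6.
log K = nE°cell / 0.0592 = (6)(+0.73) / 0.0592 = 74.0.

74.0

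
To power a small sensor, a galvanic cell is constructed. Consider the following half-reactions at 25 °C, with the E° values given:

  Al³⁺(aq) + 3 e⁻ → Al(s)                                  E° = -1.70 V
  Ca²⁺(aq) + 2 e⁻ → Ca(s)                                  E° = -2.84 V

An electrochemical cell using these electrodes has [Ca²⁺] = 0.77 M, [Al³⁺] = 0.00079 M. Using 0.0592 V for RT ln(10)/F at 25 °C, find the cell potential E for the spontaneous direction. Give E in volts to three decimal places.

+1.082 V

Al³⁺/Al is the cathode (higher E°), Ca²⁺/Ca the anode: E°cell = -1.70 − (-2.84) = +1.14 V, n = 6.
Overall: 2 Al³⁺(aq) + 3 Ca(s) → 2 Al(s) + 3 Ca²⁺(aq)
Q = [Ca²⁺]^3 / ([Al³⁺]^2); log Q = 5.864.
E = E° − (0.0592/n) log Q = +1.14 − (0.0592/6)(5.864) = +1.082 V.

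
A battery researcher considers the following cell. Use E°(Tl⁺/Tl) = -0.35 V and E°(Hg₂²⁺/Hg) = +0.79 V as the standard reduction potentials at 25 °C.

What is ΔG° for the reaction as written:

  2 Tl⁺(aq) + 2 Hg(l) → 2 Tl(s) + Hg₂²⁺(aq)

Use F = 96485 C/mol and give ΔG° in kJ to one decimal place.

As written, Tl⁺/Tl is reduced (cathode) and Hg₂²⁺/Hg is oxidised (anode), so E°cell = (-0.35) − (+0.79) = -1.14 V.
Balancing electrons gives n = 2.
ΔG° = −nFE° = −(2)(96485)(-1.14) = 219,986 J = +220.0 kJ.

+220.0 kJ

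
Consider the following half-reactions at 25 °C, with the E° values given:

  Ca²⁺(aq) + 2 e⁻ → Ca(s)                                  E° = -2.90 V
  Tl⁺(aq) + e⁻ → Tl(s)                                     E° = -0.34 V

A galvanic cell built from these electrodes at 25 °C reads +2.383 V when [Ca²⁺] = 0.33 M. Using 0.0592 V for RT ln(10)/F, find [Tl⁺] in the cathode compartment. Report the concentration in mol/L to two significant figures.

0.00059 M

Tl⁺/Tl is the cathode, Ca²⁺/Ca the anode: E°cell = +2.56 V, n = 2.
Overall reaction: 2 Tl⁺(aq) + Ca(s) → 2 Tl(s) + Ca²⁺(aq); Q = [Ca²⁺]^1/[Tl⁺]^2.
From E = E° − (0.0592/n) log Q: log Q = (E° − E)·n/0.0592 = (+2.56 − (+2.383))·2/0.0592 = 5.9797.
So 2·log[Tl⁺] = 1·log(0.33) − log Q = -0.4815 − (5.9797) = -6.4612; log[Tl⁺] = -6.4612 / 2 = -3.2306; [Tl⁺] = 10^(-3.2306) ≈ 0.00059 M.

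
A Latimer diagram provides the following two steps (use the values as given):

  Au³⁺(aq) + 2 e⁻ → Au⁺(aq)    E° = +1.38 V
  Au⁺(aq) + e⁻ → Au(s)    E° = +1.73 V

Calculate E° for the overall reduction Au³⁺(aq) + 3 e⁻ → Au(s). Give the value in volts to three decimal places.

+1.497 V

Since ΔG° = −nFE° is additive over sequential reductions, n₃E°₃ = n₁E°₁ + n₂E°₂.
E°₃ = (2×+1.38 + 1×+1.73) / 3 = (+4.490) / 3 = +1.497 V.
E° values themselves are not directly additive — weighting by electron count is essential.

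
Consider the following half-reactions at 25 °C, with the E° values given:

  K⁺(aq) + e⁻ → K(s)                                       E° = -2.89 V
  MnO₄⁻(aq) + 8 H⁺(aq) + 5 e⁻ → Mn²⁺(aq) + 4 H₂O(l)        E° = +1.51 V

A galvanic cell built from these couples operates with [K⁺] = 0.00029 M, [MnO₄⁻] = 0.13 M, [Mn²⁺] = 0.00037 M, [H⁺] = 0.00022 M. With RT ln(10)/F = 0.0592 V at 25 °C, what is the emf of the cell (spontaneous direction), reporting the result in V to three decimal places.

MnO₄⁻/Mn²⁺ is the cathode (higher E°), K⁺/K the anode: E°cell = +1.51 − (-2.89) = +4.40 V, n = 5.
Overall: MnO₄⁻(aq) + 8 H⁺(aq) + 5 K(s) → Mn²⁺(aq) + 4 H₂O(l) + 5 K⁺(aq)
Q = [Mn²⁺]·[K⁺]^5 / ([MnO₄⁻]·[H⁺]^8); log Q = 9.027.
E = E° − (0.0592/n) log Q = +4.40 − (0.0592/5)(9.027) = +4.293 V.

+4.293 V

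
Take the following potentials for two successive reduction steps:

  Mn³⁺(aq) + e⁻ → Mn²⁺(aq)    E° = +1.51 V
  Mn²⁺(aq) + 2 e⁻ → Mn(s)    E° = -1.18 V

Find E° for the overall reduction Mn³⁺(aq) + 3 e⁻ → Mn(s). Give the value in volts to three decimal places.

Since ΔG° = −nFE° is additive over sequential reductions, n₃E°₃ = n₁E°₁ + n₂E°₂.
E°₃ = (1×+1.51 + 2×-1.18) / 3 = (-0.850) / 3 = -0.283 V.

-0.283 V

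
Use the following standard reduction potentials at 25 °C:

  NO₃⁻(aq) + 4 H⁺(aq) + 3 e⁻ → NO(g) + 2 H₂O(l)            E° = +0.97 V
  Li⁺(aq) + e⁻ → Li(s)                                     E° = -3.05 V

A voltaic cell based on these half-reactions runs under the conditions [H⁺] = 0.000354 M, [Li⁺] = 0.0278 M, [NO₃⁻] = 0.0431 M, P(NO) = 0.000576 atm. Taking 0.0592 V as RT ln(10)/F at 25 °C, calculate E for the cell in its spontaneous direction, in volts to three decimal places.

+3.877 V

NO₃⁻/NO is the cathode (higher E°), Li⁺/Li the anode: E°cell = +0.97 − (-3.05) = +4.02 V, n = 3.
Overall: NO₃⁻(aq) + 4 H⁺(aq) + 3 Li(s) → NO(g) + 2 H₂O(l) + 3 Li⁺(aq)
Q = P(NO)·[Li⁺]^3 / ([NO₃⁻]·[H⁺]^4); log Q = 7.262.
E = E° − (0.0592/n) log Q = +4.02 − (0.0592/3)(7.262) = +3.877 V.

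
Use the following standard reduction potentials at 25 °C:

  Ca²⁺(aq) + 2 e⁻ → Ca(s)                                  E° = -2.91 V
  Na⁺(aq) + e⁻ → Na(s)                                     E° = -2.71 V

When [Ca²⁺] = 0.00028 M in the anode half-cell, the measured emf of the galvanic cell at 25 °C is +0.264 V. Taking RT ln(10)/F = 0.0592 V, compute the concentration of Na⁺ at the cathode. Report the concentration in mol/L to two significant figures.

Na⁺/Na is the cathode, Ca²⁺/Ca the anode: E°cell = +0.20 V, n = 2.
Overall reaction: 2 Na⁺(aq) + Ca(s) → 2 Na(s) + Ca²⁺(aq); Q = [Ca²⁺]^1/[Na⁺]^2.
From E = E° − (0.0592/n) log Q: log Q = (E° − E)·n/0.0592 = (+0.20 − (+0.264))·2/0.0592 = -2.1622.
So 2·log[Na⁺] = 1·log(0.00028) − log Q = -3.5528 − (-2.1622) = -1.3906; log[Na⁺] = -1.3906 / 2 = -0.6953; [Na⁺] = 10^(-0.6953) ≈ 0.20 M.

0.20 M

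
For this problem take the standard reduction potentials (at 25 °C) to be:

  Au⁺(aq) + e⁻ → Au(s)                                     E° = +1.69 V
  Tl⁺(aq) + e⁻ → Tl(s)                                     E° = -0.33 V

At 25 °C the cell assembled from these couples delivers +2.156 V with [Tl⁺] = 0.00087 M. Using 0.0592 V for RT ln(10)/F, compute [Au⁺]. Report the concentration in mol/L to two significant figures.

0.17 M

Au⁺/Au is the cathode, Tl⁺/Tl the anode: E°cell = +2.02 V, n = 1.
Overall reaction: Au⁺(aq) + Tl(s) → Au(s) + Tl⁺(aq); Q = [Tl⁺]^1/[Au⁺]^1.
From E = E° − (0.0592/n) log Q: log Q = (E° − E)·n/0.0592 = (+2.02 − (+2.156))·1/0.0592 = -2.2973.
So 1·log[Au⁺] = 1·log(0.00087) − log Q = -3.0605 − (-2.2973) = -0.7632; [Au⁺] = 10^(-0.7632) ≈ 0.17 M.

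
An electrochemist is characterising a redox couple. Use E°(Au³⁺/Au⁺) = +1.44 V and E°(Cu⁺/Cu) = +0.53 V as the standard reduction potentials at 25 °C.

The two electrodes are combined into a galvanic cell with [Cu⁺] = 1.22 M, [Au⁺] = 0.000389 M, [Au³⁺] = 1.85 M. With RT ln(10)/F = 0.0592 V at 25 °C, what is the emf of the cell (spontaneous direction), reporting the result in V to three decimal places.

+1.014 V

Au³⁺/Au⁺ is the cathode (higher E°), Cu⁺/Cu the anode: E°cell = +1.44 − (+0.53) = +0.91 V, n = 2.
Overall: Au³⁺(aq) + 2 Cu(s) → Au⁺(aq) + 2 Cu⁺(aq)
Q = [Au⁺]·[Cu⁺]^2 / ([Au³⁺]); log Q = -3.505.
E = E° − (0.0592/n) log Q = +0.91 − (0.0592/2)(-3.505) = +1.014 V.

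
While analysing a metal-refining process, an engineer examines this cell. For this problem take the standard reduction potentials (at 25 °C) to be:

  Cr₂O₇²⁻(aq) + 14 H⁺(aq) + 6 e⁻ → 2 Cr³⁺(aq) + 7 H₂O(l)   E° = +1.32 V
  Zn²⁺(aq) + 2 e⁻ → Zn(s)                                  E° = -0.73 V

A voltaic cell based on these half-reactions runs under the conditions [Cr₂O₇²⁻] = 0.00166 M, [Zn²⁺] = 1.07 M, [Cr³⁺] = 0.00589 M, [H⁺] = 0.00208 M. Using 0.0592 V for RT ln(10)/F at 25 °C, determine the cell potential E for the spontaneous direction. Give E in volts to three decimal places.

+1.695 V

Cr₂O₇²⁻/Cr³⁺ is the cathode (higher E°), Zn²⁺/Zn the anode: E°cell = +1.32 − (-0.73) = +2.05 V, n = 6.
Overall: Cr₂O₇²⁻(aq) + 14 H⁺(aq) + 3 Zn(s) → 2 Cr³⁺(aq) + 7 H₂O(l) + 3 Zn²⁺(aq)
Q = [Cr³⁺]^2·[Zn²⁺]^3 / ([Cr₂O₇²⁻]·[H⁺]^14); log Q = 35.955.
E = E° − (0.0592/n) log Q = +2.05 − (0.0592/6)(35.955) = +1.695 V.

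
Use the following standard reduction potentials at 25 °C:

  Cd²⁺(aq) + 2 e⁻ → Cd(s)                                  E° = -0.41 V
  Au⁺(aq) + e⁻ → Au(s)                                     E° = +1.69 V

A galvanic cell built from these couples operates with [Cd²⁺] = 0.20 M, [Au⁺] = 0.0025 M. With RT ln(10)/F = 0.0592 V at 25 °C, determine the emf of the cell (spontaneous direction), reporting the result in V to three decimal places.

+1.967 V

Au⁺/Au is the cathode (higher E°), Cd²⁺/Cd the anode: E°cell = +1.69 − (-0.41) = +2.10 V, n = 2.
Overall: 2 Au⁺(aq) + Cd(s) → 2 Au(s) + Cd²⁺(aq)
Q = [Cd²⁺] / ([Au⁺]^2); log Q = 4.505.
E = E° − (0.0592/n) log Q = +2.10 − (0.0592/2)(4.505) = +1.967 V.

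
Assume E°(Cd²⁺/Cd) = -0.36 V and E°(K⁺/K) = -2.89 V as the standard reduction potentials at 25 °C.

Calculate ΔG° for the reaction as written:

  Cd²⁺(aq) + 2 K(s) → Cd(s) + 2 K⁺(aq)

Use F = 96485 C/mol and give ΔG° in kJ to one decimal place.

-488.2 kJ

As written, Cd²⁺/Cd is reduced (cathode) and K⁺/K is oxidised (anode), so E°cell = (-0.36) − (-2.89) = +2.53 V.
Balancing electrons gives n = 2.
ΔG° = −nFE° = −(2)(96485)(+2.53) = -488,214 J = -488.2 kJ.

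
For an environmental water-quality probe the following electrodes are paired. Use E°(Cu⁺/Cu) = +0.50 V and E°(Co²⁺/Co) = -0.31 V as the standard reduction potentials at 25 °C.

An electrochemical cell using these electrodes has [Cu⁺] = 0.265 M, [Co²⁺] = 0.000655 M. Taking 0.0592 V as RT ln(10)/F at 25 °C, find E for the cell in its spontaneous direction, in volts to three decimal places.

Cu⁺/Cu is the cathode (higher E°), Co²⁺/Co the anode: E°cell = +0.50 − (-0.31) = +0.81 V, n = 2.
Overall: 2 Cu⁺(aq) + Co(s) → 2 Cu(s) + Co²⁺(aq)
Q = [Co²⁺] / ([Cu⁺]^2); log Q = -2.030.
E = E° − (0.0592/n) log Q = +0.81 − (0.0592/2)(-2.030) = +0.870 V.

+0.870 V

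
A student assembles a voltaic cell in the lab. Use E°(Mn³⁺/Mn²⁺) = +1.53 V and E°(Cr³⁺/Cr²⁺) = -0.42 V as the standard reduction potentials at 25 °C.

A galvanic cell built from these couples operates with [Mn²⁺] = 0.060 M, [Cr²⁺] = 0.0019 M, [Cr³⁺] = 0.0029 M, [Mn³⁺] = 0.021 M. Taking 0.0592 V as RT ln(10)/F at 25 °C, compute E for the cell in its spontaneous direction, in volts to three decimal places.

+1.912 V

Mn³⁺/Mn²⁺ is the cathode (higher E°), Cr³⁺/Cr²⁺ the anode: E°cell = +1.53 − (-0.42) = +1.95 V, n = 1.
Overall: Mn³⁺(aq) + Cr²⁺(aq) → Mn²⁺(aq) + Cr³⁺(aq)
Q = [Mn²⁺]·[Cr³⁺] / ([Mn³⁺]·[Cr²⁺]); log Q = 0.640.
E = E° − (0.0592/n) log Q = +1.95 − (0.0592/1)(0.640) = +1.912 V.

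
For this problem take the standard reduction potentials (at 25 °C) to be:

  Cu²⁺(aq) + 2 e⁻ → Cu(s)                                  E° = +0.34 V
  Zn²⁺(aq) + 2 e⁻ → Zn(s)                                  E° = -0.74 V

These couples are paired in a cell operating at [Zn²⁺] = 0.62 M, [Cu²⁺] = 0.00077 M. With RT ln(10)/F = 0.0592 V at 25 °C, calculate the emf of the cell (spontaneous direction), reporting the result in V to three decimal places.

Cu²⁺/Cu is the cathode (higher E°), Zn²⁺/Zn the anode: E°cell = +0.34 − (-0.74) = +1.08 V, n = 2.
Overall: Cu²⁺(aq) + Zn(s) → Cu(s) + Zn²⁺(aq)
Q = [Zn²⁺] / ([Cu²⁺]); log Q = 2.906.
E = E° − (0.0592/n) log Q = +1.08 − (0.0592/2)(2.906) = +0.994 V.

+0.994 V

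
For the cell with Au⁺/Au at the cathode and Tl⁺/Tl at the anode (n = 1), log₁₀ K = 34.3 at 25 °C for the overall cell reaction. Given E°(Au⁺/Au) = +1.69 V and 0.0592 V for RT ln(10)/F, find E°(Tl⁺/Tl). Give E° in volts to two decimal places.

E°cell = (0.0592/n)·log K = (0.0592/1)(34.3) = +2.031 V.
Since Au⁺/Au is the cathode and Tl⁺/Tl the anode, E°cell = E°(Au⁺/Au) − E°(Tl⁺/Tl).
So E°(Tl⁺/Tl) = E°(Au⁺/Au) − E°cell = (+1.69) − (+2.031) = -0.34 V.

-0.34 V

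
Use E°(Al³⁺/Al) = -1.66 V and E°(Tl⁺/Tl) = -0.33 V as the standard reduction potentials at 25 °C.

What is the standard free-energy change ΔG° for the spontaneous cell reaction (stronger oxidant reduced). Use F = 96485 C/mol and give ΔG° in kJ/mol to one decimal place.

-385.0 kJ/mol

Tl⁺/Tl (E° = -0.33 V) is the cathode; Al³⁺/Al (E° = -1.66 V) is the anode, so E°cell = +1.33 V.
Balancing electrons gives n = 3 (lcm of 1 and 3).
ΔG° = −nFE° = −(3)(96485)(+1.33) = -384,975 J = -385.0 kJ/mol.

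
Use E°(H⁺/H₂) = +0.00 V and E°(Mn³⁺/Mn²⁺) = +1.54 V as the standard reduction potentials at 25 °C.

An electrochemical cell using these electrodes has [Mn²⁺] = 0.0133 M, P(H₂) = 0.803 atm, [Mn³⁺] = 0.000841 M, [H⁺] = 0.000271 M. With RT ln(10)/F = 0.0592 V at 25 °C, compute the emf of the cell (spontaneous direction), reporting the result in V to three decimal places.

Mn³⁺/Mn²⁺ is the cathode (higher E°), H⁺/H₂ the anode: E°cell = +1.54 − (+0.00) = +1.54 V, n = 2.
Overall: 2 Mn³⁺(aq) + H₂(g) → 2 Mn²⁺(aq) + 2 H⁺(aq)
Q = [Mn²⁺]^2·[H⁺]^2 / ([Mn³⁺]^2·P(H₂)); log Q = -4.641.
E = E° − (0.0592/n) log Q = +1.54 − (0.0592/2)(-4.641) = +1.677 V.

+1.677 V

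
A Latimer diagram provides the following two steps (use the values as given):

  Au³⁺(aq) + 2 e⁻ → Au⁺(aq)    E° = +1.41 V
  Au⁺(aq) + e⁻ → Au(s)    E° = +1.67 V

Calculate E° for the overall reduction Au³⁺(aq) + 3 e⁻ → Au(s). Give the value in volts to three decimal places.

+1.497 V

Adding the free-energy changes (−nFE°) of the two steps gives −n₃FE°₃ = −n₁FE°₁ − n₂FE°₂.
E°₃ = (2×+1.41 + 1×+1.67) / 3 = (+4.490) / 3 = +1.497 V.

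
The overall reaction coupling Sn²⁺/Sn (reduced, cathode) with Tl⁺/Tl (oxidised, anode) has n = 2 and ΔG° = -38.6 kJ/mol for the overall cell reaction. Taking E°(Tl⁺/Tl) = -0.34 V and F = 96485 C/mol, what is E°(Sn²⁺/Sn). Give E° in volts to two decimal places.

E°cell = −ΔG°/(nF) = −(-38.6×10³)/((2)(96485)) = +0.200 V.
Since Sn²⁺/Sn is the cathode and Tl⁺/Tl the anode, E°cell = E°(Sn²⁺/Sn) − E°(Tl⁺/Tl).
So E°(Sn²⁺/Sn) = E°cell + E°(Tl⁺/Tl) = +0.200 + (-0.34) = -0.14 V.

-0.14 V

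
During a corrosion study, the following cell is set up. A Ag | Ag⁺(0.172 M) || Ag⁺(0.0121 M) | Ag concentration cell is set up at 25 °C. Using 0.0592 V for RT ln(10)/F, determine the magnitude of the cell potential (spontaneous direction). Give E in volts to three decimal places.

+0.068 V

For a concentration cell E°cell = 0. The 0.172 M side is the cathode (reduction is favoured where [Ag⁺] is higher).
With n = 1, E = −(0.0592/1) log([Ag⁺]ₐₙ/[Ag⁺]꜀ₐₜ) = −(0.0592/1) log(0.0121/0.172) = −(0.0592/1)(-1.153) = +0.068 V.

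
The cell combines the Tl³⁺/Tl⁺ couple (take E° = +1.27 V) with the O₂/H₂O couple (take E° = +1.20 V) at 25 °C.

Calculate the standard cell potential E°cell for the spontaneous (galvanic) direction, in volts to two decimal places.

+0.07 V

The Tl³⁺/Tl⁺ couple has the higher reduction potential, so it is the cathode; O₂/H₂O is oxidised at the anode.
E°cell = E°(cathode) − E°(anode) = (+1.27) − (+1.20) = +0.07 V.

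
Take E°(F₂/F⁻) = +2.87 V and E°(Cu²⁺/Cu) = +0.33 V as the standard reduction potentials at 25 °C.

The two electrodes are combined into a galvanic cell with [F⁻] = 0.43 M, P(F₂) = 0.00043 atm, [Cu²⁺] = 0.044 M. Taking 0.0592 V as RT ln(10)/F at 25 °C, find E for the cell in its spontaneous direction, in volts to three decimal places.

+2.502 V

F₂/F⁻ is the cathode (higher E°), Cu²⁺/Cu the anode: E°cell = +2.87 − (+0.33) = +2.54 V, n = 2.
Overall: F₂(g) + Cu(s) → 2 F⁻(aq) + Cu²⁺(aq)
Q = [F⁻]^2·[Cu²⁺] / (P(F₂)); log Q = 1.277.
E = E° − (0.0592/n) log Q = +2.54 − (0.0592/2)(1.277) = +2.502 V.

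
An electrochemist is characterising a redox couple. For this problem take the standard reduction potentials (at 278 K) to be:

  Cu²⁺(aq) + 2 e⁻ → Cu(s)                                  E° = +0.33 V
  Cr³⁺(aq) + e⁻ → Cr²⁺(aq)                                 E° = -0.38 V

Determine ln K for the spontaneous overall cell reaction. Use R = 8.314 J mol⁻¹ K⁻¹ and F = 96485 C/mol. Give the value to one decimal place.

Cathode: Cu²⁺/Cu; anode: Cr³⁺/Cr²⁺. E°cell = (+0.33) − (-0.38) = +0.71 V, with n = 2.
ΔG° = −nFE° = −RT ln K, so ln K = nFE°/(RT) = (2)(96485)(+0.71) / ((8.314)(278)) = 59.278.

59.3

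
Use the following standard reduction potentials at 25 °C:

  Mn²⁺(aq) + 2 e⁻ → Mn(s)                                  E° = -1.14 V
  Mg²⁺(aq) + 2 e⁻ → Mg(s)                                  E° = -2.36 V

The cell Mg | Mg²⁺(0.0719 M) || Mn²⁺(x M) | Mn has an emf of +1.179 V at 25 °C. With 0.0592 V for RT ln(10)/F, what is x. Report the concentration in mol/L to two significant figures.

0.0030 M

Mn²⁺/Mn is the cathode, Mg²⁺/Mg the anode: E°cell = +1.22 V, n = 2.
Overall reaction: Mn²⁺(aq) + Mg(s) → Mn(s) + Mg²⁺(aq); Q = [Mg²⁺]^1/[Mn²⁺]^1.
From E = E° − (0.0592/n) log Q: log Q = (E° − E)·n/0.0592 = (+1.22 − (+1.179))·2/0.0592 = 1.3851.
So 1·log[Mn²⁺] = 1·log(0.0719) − log Q = -1.1433 − (1.3851) = -2.5284; [Mn²⁺] = 10^(-2.5284) ≈ 0.0030 M.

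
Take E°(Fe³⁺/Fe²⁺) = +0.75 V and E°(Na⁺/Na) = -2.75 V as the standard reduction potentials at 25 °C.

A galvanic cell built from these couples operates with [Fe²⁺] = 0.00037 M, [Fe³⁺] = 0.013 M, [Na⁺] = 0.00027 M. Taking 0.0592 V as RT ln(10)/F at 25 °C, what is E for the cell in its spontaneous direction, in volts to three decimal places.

Fe³⁺/Fe²⁺ is the cathode (higher E°), Na⁺/Na the anode: E°cell = +0.75 − (-2.75) = +3.50 V, n = 1.
Overall: Fe³⁺(aq) + Na(s) → Fe²⁺(aq) + Na⁺(aq)
Q = [Fe²⁺]·[Na⁺] / ([Fe³⁺]); log Q = -5.114.
E = E° − (0.0592/n) log Q = +3.50 − (0.0592/1)(-5.114) = +3.803 V.

+3.803 V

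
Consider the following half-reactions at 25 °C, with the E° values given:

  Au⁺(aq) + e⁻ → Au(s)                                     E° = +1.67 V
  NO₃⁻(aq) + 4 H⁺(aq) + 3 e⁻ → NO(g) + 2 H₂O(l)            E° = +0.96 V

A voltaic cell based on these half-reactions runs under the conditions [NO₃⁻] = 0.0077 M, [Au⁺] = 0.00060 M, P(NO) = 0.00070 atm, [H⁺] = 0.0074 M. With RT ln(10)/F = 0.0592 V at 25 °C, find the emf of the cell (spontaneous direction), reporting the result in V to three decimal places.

+0.667 V

Au⁺/Au is the cathode (higher E°), NO₃⁻/NO the anode: E°cell = +1.67 − (+0.96) = +0.71 V, n = 3.
Overall: 3 Au⁺(aq) + NO(g) + 2 H₂O(l) → 3 Au(s) + NO₃⁻(aq) + 4 H⁺(aq)
Q = [NO₃⁻]·[H⁺]^4 / ([Au⁺]^3·P(NO)); log Q = 2.184.
E = E° − (0.0592/n) log Q = +0.71 − (0.0592/3)(2.184) = +0.667 V.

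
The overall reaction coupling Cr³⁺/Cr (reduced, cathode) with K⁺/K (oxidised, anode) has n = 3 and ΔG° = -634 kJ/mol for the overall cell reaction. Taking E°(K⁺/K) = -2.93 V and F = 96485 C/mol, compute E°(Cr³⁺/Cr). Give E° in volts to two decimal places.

E°cell = −ΔG°/(nF) = −(-634×10³)/((3)(96485)) = +2.190 V.
Since Cr³⁺/Cr is the cathode and K⁺/K the anode, E°cell = E°(Cr³⁺/Cr) − E°(K⁺/K).
So E°(Cr³⁺/Cr) = E°cell + E°(K⁺/K) = +2.190 + (-2.93) = -0.74 V.

-0.74 V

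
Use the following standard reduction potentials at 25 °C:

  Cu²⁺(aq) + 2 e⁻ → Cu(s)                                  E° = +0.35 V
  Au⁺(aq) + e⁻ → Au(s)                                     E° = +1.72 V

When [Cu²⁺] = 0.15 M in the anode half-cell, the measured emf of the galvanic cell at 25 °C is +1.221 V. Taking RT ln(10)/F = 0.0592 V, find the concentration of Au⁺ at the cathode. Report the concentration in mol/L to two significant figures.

0.0012 M

Au⁺/Au is the cathode, Cu²⁺/Cu the anode: E°cell = +1.37 V, n = 2.
Overall reaction: 2 Au⁺(aq) + Cu(s) → 2 Au(s) + Cu²⁺(aq); Q = [Cu²⁺]^1/[Au⁺]^2.
From E = E° − (0.0592/n) log Q: log Q = (E° − E)·n/0.0592 = (+1.37 − (+1.221))·2/0.0592 = 5.0338.
So 2·log[Au⁺] = 1·log(0.15) − log Q = -0.8239 − (5.0338) = -5.8577; log[Au⁺] = -5.8577 / 2 = -2.9289; [Au⁺] = 10^(-2.9289) ≈ 0.0012 M.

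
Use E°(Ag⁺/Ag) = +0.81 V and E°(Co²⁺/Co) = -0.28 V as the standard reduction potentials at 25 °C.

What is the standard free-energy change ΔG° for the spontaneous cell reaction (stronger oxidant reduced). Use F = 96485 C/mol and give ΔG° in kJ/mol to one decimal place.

-210.3 kJ/mol

Ag⁺/Ag (E° = +0.81 V) is the cathode; Co²⁺/Co (E° = -0.28 V) is the anode, so E°cell = +1.09 V.
Balancing electrons gives n = 2 (lcm of 1 and 2).
ΔG° = −nFE° = −(2)(96485)(+1.09) = -210,337 J = -210.3 kJ/mol.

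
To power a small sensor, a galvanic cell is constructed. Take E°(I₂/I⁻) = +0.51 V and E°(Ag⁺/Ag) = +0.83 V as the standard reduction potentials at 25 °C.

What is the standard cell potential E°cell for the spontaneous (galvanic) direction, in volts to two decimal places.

The Ag⁺/Ag couple has the higher reduction potential, so it is the cathode; I₂/I⁻ is oxidised at the anode.
E°cell = E°(cathode) − E°(anode) = (+0.83) − (+0.51) = +0.32 V.

+0.32 V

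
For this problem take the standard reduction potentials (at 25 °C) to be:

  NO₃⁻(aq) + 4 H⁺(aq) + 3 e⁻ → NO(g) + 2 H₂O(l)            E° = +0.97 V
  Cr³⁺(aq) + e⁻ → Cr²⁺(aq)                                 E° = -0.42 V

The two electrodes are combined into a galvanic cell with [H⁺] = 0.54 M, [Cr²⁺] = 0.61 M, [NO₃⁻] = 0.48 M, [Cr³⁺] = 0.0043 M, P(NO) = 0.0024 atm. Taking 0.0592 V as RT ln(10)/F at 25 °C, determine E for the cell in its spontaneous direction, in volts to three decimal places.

NO₃⁻/NO is the cathode (higher E°), Cr³⁺/Cr²⁺ the anode: E°cell = +0.97 − (-0.42) = +1.39 V, n = 3.
Overall: NO₃⁻(aq) + 4 H⁺(aq) + 3 Cr²⁺(aq) → NO(g) + 2 H₂O(l) + 3 Cr³⁺(aq)
Q = P(NO)·[Cr³⁺]^3 / ([NO₃⁻]·[H⁺]^4·[Cr²⁺]^3); log Q = -7.686.
E = E° − (0.0592/n) log Q = +1.39 − (0.0592/3)(-7.686) = +1.542 V.

+1.542 V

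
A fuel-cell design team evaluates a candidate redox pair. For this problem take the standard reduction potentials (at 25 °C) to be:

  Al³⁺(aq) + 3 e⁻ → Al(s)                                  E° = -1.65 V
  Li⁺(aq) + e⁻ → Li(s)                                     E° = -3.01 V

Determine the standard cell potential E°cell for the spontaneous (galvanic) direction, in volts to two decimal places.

+1.36 V

The Al³⁺/Al couple has the higher reduction potential, so it is the cathode; Li⁺/Li is oxidised at the anode.
E°cell = E°(cathode) − E°(anode) = (-1.65) − (-3.01) = +1.36 V.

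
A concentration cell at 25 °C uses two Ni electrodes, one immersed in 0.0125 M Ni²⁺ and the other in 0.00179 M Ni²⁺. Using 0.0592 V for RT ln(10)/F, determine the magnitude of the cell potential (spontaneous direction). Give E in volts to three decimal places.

+0.025 V

For a concentration cell E°cell = 0. The 0.0125 M side is the cathode (reduction is favoured where [Ni²⁺] is higher).
With n = 2, E = −(0.0592/2) log([Ni²⁺]ₐₙ/[Ni²⁺]꜀ₐₜ) = −(0.0592/2) log(0.00179/0.0125) = −(0.0592/2)(-0.844) = +0.025 V.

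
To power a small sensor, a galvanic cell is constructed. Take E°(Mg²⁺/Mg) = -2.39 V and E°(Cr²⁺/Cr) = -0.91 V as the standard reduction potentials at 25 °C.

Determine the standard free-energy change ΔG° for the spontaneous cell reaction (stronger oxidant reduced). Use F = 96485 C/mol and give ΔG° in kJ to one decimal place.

-285.6 kJ

Cr²⁺/Cr (E° = -0.91 V) is the cathode; Mg²⁺/Mg (E° = -2.39 V) is the anode, so E°cell = +1.48 V.
Balancing electrons gives n = 2 (lcm of 2 and 2).
ΔG° = −nFE° = −(2)(96485)(+1.48) = -285,596 J = -285.6 kJ.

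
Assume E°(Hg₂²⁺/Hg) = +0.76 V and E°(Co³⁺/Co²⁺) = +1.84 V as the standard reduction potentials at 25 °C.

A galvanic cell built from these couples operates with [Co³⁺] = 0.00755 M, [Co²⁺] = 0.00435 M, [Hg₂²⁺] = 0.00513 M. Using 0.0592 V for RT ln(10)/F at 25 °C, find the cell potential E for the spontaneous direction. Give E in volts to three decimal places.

Co³⁺/Co²⁺ is the cathode (higher E°), Hg₂²⁺/Hg the anode: E°cell = +1.84 − (+0.76) = +1.08 V, n = 2.
Overall: 2 Co³⁺(aq) + 2 Hg(l) → 2 Co²⁺(aq) + Hg₂²⁺(aq)
Q = [Co²⁺]^2·[Hg₂²⁺] / ([Co³⁺]^2); log Q = -2.769.
E = E° − (0.0592/n) log Q = +1.08 − (0.0592/2)(-2.769) = +1.162 V.

+1.162 V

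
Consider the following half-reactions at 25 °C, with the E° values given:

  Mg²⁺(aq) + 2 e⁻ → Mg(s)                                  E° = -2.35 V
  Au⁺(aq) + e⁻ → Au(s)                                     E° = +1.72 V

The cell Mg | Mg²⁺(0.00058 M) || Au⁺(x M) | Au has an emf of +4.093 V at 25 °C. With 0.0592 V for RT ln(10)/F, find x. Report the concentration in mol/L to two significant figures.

Au⁺/Au is the cathode, Mg²⁺/Mg the anode: E°cell = +4.07 V, n = 2.
Overall reaction: 2 Au⁺(aq) + Mg(s) → 2 Au(s) + Mg²⁺(aq); Q = [Mg²⁺]^1/[Au⁺]^2.
From E = E° − (0.0592/n) log Q: log Q = (E° − E)·n/0.0592 = (+4.07 − (+4.093))·2/0.0592 = -0.7770.
So 2·log[Au⁺] = 1·log(0.00058) − log Q = -3.2366 − (-0.7770) = -2.4596; log[Au⁺] = -2.4596 / 2 = -1.2298; [Au⁺] = 10^(-1.2298) ≈ 0.059 M.

0.059 M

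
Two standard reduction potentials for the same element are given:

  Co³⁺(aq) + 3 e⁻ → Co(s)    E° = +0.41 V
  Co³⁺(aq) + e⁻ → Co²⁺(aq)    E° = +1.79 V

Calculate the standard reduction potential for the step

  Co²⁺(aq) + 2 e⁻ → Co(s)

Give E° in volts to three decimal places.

-0.280 V

Sequential free energies add, so n₃E°₃ = n₁E°₁ + n₂E°₂.
With n₃ = 3, and the known step contributing 1×(+1.79) V, the unknown satisfies 2·E° = 3×(+0.41) − 1×(+1.79) = -0.560.
E° = -0.560 / 2 = -0.280 V.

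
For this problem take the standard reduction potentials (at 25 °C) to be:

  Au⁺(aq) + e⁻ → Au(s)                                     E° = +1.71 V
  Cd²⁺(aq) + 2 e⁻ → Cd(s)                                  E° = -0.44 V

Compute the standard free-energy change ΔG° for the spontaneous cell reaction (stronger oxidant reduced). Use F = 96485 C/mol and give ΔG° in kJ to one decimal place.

-414.9 kJ

Au⁺/Au (E° = +1.71 V) is the cathode; Cd²⁺/Cd (E° = -0.44 V) is the anode, so E°cell = +2.15 V.
Balancing electrons gives n = 2 (lcm of 1 and 2).
ΔG° = −nFE° = −(2)(96485)(+2.15) = -414,886 J = -414.9 kJ.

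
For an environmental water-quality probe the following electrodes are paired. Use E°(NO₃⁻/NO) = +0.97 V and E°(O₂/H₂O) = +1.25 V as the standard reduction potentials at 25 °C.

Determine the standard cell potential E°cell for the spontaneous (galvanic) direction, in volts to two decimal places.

The O₂/H₂O couple has the higher reduction potential, so it is the cathode; NO₃⁻/NO is oxidised at the anode.
E°cell = E°(cathode) − E°(anode) = (+1.25) − (+0.97) = +0.28 V.

+0.28 V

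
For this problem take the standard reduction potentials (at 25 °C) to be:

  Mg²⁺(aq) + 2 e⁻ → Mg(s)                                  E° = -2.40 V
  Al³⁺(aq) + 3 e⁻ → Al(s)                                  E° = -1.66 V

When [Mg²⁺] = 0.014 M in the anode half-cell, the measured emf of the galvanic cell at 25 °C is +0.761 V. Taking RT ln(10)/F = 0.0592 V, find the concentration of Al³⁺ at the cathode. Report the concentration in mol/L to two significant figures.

Al³⁺/Al is the cathode, Mg²⁺/Mg the anode: E°cell = +0.74 V, n = 6.
Overall reaction: 2 Al³⁺(aq) + 3 Mg(s) → 2 Al(s) + 3 Mg²⁺(aq); Q = [Mg²⁺]^3/[Al³⁺]^2.
From E = E° − (0.0592/n) log Q: log Q = (E° − E)·n/0.0592 = (+0.74 − (+0.761))·6/0.0592 = -2.1284.
So 2·log[Al³⁺] = 3·log(0.014) − log Q = -5.5616 − (-2.1284) = -3.4332; log[Al³⁺] = -3.4332 / 2 = -1.7166; [Al³⁺] = 10^(-1.7166) ≈ 0.019 M.

0.019 M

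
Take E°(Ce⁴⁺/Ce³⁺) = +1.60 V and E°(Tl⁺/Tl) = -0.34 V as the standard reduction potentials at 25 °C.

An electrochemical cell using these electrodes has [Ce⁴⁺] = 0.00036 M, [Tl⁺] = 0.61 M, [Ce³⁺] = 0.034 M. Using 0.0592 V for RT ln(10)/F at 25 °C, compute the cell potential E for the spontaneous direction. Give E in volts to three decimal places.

Ce⁴⁺/Ce³⁺ is the cathode (higher E°), Tl⁺/Tl the anode: E°cell = +1.60 − (-0.34) = +1.94 V, n = 1.
Overall: Ce⁴⁺(aq) + Tl(s) → Ce³⁺(aq) + Tl⁺(aq)
Q = [Ce³⁺]·[Tl⁺] / ([Ce⁴⁺]); log Q = 1.761.
E = E° − (0.0592/n) log Q = +1.94 − (0.0592/1)(1.761) = +1.836 V.

+1.836 V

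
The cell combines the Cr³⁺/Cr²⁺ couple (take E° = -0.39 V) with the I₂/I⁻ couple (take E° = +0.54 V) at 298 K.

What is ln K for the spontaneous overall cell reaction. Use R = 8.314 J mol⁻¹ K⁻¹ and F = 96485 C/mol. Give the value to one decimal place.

72.4

Cathode: I₂/I⁻; anode: Cr³⁺/Cr²⁺. E°cell = (+0.54) − (-0.39) = +0.93 V, with n = 2.
ΔG° = −nFE° = −RT ln K, so ln K = nFE°/(RT) = (2)(96485)(+0.93) / ((8.314)(298)) = 72.435.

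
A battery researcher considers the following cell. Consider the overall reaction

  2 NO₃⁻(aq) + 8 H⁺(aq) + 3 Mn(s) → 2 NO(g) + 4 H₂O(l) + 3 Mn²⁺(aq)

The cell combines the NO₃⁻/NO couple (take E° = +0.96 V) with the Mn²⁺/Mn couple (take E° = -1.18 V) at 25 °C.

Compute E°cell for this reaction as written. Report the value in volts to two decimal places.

The NO₃⁻/NO couple has the higher reduction potential, so it is the cathode; Mn²⁺/Mn is oxidised at the anode.
E°cell = E°(cathode) − E°(anode) = (+0.96) − (-1.18) = +2.14 V.

+2.14 V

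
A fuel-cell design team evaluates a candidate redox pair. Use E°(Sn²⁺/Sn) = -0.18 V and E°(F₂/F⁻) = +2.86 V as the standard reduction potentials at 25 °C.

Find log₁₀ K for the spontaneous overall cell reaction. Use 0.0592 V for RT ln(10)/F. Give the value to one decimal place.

Cathode: F₂/F⁻; anode: Sn²⁺/Sn. E°cell = +3.04 V, n = 2.
log K = nE°cell / 0.0592 = (2)(+3.04) / 0.0592 = 102.7.

102.7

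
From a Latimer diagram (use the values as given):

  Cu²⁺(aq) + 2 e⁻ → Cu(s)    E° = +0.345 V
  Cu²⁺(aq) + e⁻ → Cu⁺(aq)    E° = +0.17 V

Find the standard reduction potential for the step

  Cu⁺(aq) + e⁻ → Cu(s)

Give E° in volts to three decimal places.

Sequential free energies add, so n₃E°₃ = n₁E°₁ + n₂E°₂.
With n₃ = 2, and the known step contributing 1×(+0.17) V, the unknown satisfies 1·E° = 2×(+0.345) − 1×(+0.17) = +0.520.
E° = +0.520 / 1 = +0.520 V.

+0.520 V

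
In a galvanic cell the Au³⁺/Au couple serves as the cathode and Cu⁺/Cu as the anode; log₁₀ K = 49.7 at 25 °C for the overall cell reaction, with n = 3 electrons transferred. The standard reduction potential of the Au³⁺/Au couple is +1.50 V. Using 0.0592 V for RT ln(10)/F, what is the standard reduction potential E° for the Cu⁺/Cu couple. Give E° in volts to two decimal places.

+0.52 V

E°cell = (0.0592/n)·log K = (0.0592/3)(49.7) = +0.981 V.
Since Au³⁺/Au is the cathode and Cu⁺/Cu the anode, E°cell = E°(Au³⁺/Au) − E°(Cu⁺/Cu).
So E°(Cu⁺/Cu) = E°(Au³⁺/Au) − E°cell = (+1.50) − (+0.981) = +0.52 V.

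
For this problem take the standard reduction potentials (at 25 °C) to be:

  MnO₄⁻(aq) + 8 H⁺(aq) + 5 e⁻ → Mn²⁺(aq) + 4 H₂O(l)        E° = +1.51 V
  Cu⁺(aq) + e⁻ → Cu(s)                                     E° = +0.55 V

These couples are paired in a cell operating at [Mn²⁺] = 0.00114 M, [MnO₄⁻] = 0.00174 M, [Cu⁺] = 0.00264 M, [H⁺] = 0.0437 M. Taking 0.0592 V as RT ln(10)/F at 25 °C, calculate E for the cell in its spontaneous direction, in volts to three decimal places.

+0.986 V

MnO₄⁻/Mn²⁺ is the cathode (higher E°), Cu⁺/Cu the anode: E°cell = +1.51 − (+0.55) = +0.96 V, n = 5.
Overall: MnO₄⁻(aq) + 8 H⁺(aq) + 5 Cu(s) → Mn²⁺(aq) + 4 H₂O(l) + 5 Cu⁺(aq)
Q = [Mn²⁺]·[Cu⁺]^5 / ([MnO₄⁻]·[H⁺]^8); log Q = -2.199.
E = E° − (0.0592/n) log Q = +0.96 − (0.0592/5)(-2.199) = +0.986 V.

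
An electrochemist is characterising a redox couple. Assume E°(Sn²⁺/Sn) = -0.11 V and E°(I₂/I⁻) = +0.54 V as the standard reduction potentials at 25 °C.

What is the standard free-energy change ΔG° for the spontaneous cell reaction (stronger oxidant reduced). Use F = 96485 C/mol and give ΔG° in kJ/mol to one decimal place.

-125.4 kJ/mol

I₂/I⁻ (E° = +0.54 V) is the cathode; Sn²⁺/Sn (E° = -0.11 V) is the anode, so E°cell = +0.65 V.
Balancing electrons gives n = 2 (lcm of 2 and 2).
ΔG° = −nFE° = −(2)(96485)(+0.65) = -125,430 J = -125.4 kJ/mol.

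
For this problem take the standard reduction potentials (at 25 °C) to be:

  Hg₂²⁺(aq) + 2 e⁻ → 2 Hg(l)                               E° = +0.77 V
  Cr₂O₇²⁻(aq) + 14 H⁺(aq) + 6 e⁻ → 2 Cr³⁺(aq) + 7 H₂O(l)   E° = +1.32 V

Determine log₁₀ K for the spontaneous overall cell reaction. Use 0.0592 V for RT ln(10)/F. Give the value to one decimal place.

Cathode: Cr₂O₇²⁻/Cr³⁺; anode: Hg₂²⁺/Hg. E°cell = +0.55 V, n = 6.
log K = nE°cell / 0.0592 = (6)(+0.55) / 0.0592 = 55.7.

55.7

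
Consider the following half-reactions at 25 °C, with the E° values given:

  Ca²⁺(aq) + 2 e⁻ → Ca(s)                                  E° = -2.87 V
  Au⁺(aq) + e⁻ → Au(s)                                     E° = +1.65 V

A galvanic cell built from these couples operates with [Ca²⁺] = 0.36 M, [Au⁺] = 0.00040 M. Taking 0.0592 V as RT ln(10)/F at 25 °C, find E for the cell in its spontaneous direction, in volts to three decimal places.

+4.332 V

Au⁺/Au is the cathode (higher E°), Ca²⁺/Ca the anode: E°cell = +1.65 − (-2.87) = +4.52 V, n = 2.
Overall: 2 Au⁺(aq) + Ca(s) → 2 Au(s) + Ca²⁺(aq)
Q = [Ca²⁺] / ([Au⁺]^2); log Q = 6.352.
E = E° − (0.0592/n) log Q = +4.52 − (0.0592/2)(6.352) = +4.332 V.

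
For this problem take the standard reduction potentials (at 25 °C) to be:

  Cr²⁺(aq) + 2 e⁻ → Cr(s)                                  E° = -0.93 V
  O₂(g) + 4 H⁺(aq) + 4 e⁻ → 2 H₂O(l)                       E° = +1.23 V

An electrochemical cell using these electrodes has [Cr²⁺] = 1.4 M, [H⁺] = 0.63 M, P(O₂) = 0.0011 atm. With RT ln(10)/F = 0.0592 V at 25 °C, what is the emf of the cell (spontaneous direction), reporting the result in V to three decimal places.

+2.100 V

O₂/H₂O is the cathode (higher E°), Cr²⁺/Cr the anode: E°cell = +1.23 − (-0.93) = +2.16 V, n = 4.
Overall: O₂(g) + 4 H⁺(aq) + 2 Cr(s) → 2 H₂O(l) + 2 Cr²⁺(aq)
Q = [Cr²⁺]^2 / (P(O₂)·[H⁺]^4); log Q = 4.054.
E = E° − (0.0592/n) log Q = +2.16 − (0.0592/4)(4.054) = +2.100 V.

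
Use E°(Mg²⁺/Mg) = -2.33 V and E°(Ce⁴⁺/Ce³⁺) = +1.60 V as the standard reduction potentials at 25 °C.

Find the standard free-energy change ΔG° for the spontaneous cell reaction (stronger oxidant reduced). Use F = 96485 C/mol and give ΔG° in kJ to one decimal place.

-758.4 kJ

Ce⁴⁺/Ce³⁺ (E° = +1.60 V) is the cathode; Mg²⁺/Mg (E° = -2.33 V) is the anode, so E°cell = +3.93 V.
Balancing electrons gives n = 2 (lcm of 1 and 2).
ΔG° = −nFE° = −(2)(96485)(+3.93) = -758,372 J = -758.4 kJ.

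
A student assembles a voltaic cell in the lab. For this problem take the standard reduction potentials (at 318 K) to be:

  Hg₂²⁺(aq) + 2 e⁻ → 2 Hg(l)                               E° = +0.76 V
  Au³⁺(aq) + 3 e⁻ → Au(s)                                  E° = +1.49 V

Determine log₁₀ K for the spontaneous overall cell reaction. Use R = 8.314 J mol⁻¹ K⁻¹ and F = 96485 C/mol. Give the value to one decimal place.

Cathode: Au³⁺/Au; anode: Hg₂²⁺/Hg. E°cell = (+1.49) − (+0.76) = +0.73 V, with n = 6.
ΔG° = −nFE° = −RT ln K, so ln K = nFE°/(RT) = (6)(96485)(+0.73) / ((8.314)(318)) = 159.844.
log₁₀ K = 159.844 / ln 10 = 69.4.

69.4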